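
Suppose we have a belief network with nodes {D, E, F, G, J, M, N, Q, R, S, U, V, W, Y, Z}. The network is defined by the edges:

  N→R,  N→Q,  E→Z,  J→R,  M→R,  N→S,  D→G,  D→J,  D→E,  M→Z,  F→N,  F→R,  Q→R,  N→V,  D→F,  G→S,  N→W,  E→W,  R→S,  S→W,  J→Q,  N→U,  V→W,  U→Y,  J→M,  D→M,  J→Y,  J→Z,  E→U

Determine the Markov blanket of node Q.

Q has parents J, N.
Ch(Q) = {R}.
Other parents of Q's children:
  parents(R) \ {Q} = {F, J, M, N}.
So the Markov blanket of Q is {F, J, M, N, R}.

{F, J, M, N, R}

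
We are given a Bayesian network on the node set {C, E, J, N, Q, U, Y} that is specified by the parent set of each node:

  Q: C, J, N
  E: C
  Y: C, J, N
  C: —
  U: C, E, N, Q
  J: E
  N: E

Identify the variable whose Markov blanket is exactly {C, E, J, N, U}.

The target node must have every member of {C, E, J, N, U} as a parent, child, or co-parent, and no others.
Parents of Q: C, J, N; children: U; co-parents: C, E, N.
These exactly cover the given set, so the node is Q.

Q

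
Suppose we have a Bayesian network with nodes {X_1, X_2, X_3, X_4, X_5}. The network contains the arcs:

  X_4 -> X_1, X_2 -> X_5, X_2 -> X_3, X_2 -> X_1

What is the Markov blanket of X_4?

{X_1, X_2}

By definition, MB(X_4) is built from X_4's parents, X_4's children, and the co-parents of X_4.
Parents of X_4: none.
Ch(X_4) = {X_1}.
Parents of each child, excluding X_4:
  X_1's other parent is X_2.
Taking the union gives {X_1, X_2}.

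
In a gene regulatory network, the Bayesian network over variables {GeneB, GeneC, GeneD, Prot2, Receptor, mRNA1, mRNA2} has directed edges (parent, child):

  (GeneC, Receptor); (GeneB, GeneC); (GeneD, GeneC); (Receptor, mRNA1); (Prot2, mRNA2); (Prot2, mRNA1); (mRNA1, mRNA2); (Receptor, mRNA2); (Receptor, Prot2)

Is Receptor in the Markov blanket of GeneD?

No

A node's Markov blanket = Pa ∪ Ch ∪ (parents of Ch other than the node itself).
Children of GeneD: GeneC.
Pa(GeneD) = {}.
For each child, the remaining parents (spouses of GeneD):
  parents(GeneC) \ {GeneD} = {GeneB}.
MB(GeneD) = {GeneB, GeneC}; Receptor is not in this set.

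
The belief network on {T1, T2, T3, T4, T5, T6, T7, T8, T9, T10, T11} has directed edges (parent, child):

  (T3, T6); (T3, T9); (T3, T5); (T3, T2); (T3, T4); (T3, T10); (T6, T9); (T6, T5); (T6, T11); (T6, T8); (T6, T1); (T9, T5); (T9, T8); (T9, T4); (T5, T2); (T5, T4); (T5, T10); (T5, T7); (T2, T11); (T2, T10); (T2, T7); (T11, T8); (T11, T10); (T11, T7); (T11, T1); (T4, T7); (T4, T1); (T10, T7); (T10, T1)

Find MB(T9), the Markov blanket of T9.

{T3, T4, T5, T6, T8, T11}

T9 has parents T3, T6.
T9 has children T4, T5, T8.
For each child, the remaining parents (spouses of T9):
  parents(T5) \ {T9} = {T3, T6}.
  T8's other parents are T6, T11.
  parents(T4) \ {T9} = {T3, T5}.
Union: {T3, T6} ∪ {T4, T5, T8} ∪ {T3, T5, T6, T11} = {T3, T4, T5, T6, T8, T11}.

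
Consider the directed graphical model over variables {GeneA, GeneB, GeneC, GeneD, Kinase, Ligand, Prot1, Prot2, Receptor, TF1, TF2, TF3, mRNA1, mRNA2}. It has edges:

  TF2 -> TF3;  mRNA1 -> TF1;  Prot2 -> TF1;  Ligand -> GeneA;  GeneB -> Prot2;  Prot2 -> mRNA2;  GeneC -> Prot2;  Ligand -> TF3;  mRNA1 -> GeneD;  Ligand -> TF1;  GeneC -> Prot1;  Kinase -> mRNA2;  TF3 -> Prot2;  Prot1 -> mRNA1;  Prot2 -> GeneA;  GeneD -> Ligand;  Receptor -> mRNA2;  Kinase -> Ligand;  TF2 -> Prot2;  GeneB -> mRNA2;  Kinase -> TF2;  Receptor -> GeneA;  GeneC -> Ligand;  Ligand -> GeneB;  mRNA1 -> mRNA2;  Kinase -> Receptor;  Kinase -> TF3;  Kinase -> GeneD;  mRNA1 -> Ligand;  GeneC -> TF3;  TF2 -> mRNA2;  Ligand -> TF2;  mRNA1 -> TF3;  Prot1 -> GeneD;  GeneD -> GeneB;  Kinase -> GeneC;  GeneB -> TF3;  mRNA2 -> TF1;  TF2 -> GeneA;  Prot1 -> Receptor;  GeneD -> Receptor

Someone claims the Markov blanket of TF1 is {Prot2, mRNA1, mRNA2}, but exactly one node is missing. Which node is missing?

Recall MB(v) = parents ∪ children ∪ spouses, where spouses are the other parents of v's children.
Parents of TF1: Ligand, Prot2, mRNA1, mRNA2.
TF1's children: none.
With no children, TF1 has no spouses; the co-parent set is empty.
MB(TF1) = {Ligand, Prot2, mRNA1, mRNA2}.
Comparing with the claimed set, Ligand is missing.

Ligand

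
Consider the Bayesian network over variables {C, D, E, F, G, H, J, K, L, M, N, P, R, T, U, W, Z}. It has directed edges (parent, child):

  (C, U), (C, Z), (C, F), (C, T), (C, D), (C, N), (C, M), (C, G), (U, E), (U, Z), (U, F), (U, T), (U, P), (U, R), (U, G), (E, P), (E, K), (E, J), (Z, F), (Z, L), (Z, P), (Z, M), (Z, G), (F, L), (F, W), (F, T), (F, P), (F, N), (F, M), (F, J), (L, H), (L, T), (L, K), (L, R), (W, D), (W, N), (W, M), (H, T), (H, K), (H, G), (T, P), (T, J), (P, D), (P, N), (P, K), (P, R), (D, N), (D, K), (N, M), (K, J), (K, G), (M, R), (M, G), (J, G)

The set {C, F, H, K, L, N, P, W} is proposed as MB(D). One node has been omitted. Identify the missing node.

The Markov blanket of a node is its parents, its children, and the other parents of its children.
D has parents C, P, W.
D has children K, N.
Co-parents of D (other parents of its children):
  N: C, F, P, W
  K: E, H, L, P
MB(D) = {C, E, F, H, K, L, N, P, W}.
Comparing with the claimed set, E is missing.

E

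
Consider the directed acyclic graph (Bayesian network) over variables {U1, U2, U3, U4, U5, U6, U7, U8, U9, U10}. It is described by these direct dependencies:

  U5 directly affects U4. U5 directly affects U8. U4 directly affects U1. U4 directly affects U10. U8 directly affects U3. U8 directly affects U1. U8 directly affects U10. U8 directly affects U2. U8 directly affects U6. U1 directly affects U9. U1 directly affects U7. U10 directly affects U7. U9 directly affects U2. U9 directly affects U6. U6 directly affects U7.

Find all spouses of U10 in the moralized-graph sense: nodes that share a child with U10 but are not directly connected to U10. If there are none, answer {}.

{U1, U6}

Children of U10: U7.
  U7 also has parents U1, U6.
Excluding nodes already adjacent to U10 (U4, U7, U8), the co-parent-only contribution is {U1, U6}.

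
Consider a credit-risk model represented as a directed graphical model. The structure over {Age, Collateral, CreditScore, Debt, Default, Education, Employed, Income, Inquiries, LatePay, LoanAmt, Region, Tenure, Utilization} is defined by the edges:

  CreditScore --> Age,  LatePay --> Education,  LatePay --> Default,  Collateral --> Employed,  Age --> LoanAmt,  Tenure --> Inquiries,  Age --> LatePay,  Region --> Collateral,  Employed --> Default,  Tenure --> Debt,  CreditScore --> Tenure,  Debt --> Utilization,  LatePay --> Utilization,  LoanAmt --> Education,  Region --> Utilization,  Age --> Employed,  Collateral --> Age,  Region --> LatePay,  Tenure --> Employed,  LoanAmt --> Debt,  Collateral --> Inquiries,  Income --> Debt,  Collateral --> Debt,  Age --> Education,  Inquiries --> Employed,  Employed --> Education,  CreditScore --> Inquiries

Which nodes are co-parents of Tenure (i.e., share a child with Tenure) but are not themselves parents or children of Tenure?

{Age, Collateral, Income, LoanAmt}

Children of Tenure: Debt, Employed, Inquiries.
  Inquiries also has parents Collateral, CreditScore.
  Debt's other parents are Collateral, Income, LoanAmt.
  Employed also has parents Age, Collateral, Inquiries.
Excluding nodes already adjacent to Tenure (CreditScore, Debt, Employed, Inquiries), the co-parent-only contribution is {Age, Collateral, Income, LoanAmt}.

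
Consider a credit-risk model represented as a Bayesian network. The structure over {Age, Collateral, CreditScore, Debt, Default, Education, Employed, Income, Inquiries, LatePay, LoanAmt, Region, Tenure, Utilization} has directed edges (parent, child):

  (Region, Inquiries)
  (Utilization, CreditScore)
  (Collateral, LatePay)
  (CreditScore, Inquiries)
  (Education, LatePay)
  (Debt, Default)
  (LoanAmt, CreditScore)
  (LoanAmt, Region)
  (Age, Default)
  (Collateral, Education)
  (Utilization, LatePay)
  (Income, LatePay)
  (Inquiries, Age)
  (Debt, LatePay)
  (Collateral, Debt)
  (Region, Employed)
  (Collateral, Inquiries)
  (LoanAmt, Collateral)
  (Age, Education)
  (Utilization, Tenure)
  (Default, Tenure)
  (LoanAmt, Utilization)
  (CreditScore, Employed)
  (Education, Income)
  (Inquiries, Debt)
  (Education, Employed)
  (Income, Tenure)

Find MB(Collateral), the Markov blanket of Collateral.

{Age, CreditScore, Debt, Education, Income, Inquiries, LatePay, LoanAmt, Region, Utilization}

By definition, MB(Collateral) is built from Collateral's parents, Collateral's children, and the co-parents of Collateral.
Parents of Collateral: LoanAmt.
Children of Collateral: Debt, Education, Inquiries, LatePay.
For each child, the remaining parents (spouses of Collateral):
  Inquiries's other parents are CreditScore, Region.
  parents(Debt) \ {Collateral} = {Inquiries}.
  parents(Education) \ {Collateral} = {Age}.
  LatePay also has parents Debt, Education, Income, Utilization.
Union: {LoanAmt} ∪ {Debt, Education, Inquiries, LatePay} ∪ {Age, CreditScore, Debt, Education, Income, Inquiries, Region, Utilization} = {Age, CreditScore, Debt, Education, Income, Inquiries, LatePay, LoanAmt, Region, Utilization}.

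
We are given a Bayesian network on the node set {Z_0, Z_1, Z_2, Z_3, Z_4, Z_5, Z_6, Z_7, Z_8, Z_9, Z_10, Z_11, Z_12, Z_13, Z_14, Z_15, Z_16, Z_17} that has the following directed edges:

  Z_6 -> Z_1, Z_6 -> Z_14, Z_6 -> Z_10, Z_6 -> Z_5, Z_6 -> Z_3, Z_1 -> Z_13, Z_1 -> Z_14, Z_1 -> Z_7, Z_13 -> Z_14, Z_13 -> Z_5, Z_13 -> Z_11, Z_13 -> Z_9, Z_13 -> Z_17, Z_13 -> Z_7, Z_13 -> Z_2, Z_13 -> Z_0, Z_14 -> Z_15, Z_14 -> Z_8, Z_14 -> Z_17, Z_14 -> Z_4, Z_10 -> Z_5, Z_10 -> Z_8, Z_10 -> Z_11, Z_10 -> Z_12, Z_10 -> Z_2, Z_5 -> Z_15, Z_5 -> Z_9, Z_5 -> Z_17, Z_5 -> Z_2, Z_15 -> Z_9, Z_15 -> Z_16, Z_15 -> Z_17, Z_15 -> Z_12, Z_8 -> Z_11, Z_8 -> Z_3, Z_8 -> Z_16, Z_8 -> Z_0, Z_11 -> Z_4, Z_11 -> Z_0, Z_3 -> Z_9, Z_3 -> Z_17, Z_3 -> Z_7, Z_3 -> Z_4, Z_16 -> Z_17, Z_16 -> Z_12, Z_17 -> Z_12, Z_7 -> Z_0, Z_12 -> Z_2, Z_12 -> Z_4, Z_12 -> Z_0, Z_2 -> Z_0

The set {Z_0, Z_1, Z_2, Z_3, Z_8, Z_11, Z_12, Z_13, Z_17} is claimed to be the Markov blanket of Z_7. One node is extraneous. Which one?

Z_17

By definition, MB(Z_7) is built from Z_7's parents, Z_7's children, and the co-parents of Z_7.
Z_7's parents: Z_1, Z_3, Z_13.
Ch(Z_7) = {Z_0}.
Other parents of Z_7's children:
  parents(Z_0) \ {Z_7} = {Z_2, Z_8, Z_11, Z_12, Z_13}.
MB(Z_7) = {Z_0, Z_1, Z_2, Z_3, Z_8, Z_11, Z_12, Z_13}.
Z_17 is neither a parent, child, nor co-parent of Z_7, so it does not belong.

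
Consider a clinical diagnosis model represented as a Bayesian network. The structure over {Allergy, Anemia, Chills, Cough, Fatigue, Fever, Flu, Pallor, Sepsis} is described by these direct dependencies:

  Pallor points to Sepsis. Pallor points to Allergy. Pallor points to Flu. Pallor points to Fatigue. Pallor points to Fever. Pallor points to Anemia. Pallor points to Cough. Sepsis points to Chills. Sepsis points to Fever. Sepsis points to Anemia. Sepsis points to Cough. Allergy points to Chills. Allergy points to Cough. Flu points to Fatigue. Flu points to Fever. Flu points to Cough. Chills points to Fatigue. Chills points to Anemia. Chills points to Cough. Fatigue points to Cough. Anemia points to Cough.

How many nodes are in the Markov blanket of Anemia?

7

Recall MB(v) = parents ∪ children ∪ spouses, where spouses are the other parents of v's children.
Pa(Anemia) = {Chills, Pallor, Sepsis}.
Children of Anemia: Cough.
Co-parents of Anemia (other parents of its children):
  parents(Cough) \ {Anemia} = {Allergy, Chills, Fatigue, Flu, Pallor, Sepsis}.
MB(Anemia) = {Allergy, Chills, Cough, Fatigue, Flu, Pallor, Sepsis}, which has 7 nodes.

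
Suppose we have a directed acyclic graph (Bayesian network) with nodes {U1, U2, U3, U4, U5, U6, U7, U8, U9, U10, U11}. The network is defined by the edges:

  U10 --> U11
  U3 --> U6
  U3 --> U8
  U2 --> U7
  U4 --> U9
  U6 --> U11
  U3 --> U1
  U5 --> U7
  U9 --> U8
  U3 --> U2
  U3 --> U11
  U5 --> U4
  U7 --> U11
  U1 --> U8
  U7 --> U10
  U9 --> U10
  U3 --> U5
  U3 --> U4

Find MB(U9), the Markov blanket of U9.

{U1, U3, U4, U7, U8, U10}

Ch(U9) = {U8, U10}.
U9's parents: U4.
Co-parents of U9 (other parents of its children):
  U10's other parent is U7.
  U8 also has parents U1, U3.
Taking the union gives {U1, U3, U4, U7, U8, U10}.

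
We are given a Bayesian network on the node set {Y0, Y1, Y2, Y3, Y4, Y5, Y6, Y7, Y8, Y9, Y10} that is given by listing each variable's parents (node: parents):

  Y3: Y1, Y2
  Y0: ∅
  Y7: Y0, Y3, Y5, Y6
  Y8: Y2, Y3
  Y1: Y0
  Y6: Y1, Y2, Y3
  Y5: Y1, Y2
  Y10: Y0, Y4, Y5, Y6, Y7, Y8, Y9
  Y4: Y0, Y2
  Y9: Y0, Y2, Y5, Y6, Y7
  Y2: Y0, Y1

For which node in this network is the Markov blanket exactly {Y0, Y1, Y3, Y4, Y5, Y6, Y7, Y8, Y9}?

Y2

The target node must have every member of {Y0, Y1, Y3, Y4, Y5, Y6, Y7, Y8, Y9} as a parent, child, or co-parent, and no others.
Parents of Y2: Y0, Y1; children: Y3, Y4, Y5, Y6, Y8, Y9; co-parents: Y0, Y1, Y3, Y5, Y6, Y7.
These exactly cover the given set, so the node is Y2.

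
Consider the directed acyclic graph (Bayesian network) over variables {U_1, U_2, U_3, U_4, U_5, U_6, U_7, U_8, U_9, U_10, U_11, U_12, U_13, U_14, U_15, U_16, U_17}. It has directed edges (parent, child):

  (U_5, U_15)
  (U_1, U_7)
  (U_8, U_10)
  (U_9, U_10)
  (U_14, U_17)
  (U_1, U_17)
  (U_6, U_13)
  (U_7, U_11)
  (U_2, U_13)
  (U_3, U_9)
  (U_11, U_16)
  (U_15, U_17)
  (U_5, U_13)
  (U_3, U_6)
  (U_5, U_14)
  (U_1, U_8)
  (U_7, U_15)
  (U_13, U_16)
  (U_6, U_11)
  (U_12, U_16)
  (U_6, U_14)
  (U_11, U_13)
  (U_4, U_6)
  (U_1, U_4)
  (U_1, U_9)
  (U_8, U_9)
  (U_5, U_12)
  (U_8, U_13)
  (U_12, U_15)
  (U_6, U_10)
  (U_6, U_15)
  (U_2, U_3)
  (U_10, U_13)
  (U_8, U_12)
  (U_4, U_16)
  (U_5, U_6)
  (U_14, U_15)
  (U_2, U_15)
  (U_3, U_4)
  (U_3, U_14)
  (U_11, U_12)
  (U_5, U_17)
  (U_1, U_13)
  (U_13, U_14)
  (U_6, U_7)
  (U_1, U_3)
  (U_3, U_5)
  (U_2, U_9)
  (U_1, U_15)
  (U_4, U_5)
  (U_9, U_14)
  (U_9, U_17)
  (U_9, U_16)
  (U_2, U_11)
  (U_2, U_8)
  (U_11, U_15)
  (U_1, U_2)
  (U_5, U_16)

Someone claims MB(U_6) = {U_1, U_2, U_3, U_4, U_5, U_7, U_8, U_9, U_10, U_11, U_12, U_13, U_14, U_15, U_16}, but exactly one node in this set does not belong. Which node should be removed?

U_16

Recall MB(v) = parents ∪ children ∪ spouses, where spouses are the other parents of v's children.
U_6 has children U_7, U_10, U_11, U_13, U_14, U_15.
U_6's parents: U_3, U_4, U_5.
Co-parents of U_6 (other parents of its children):
  U_7 also has parent U_1.
  U_10 also has parents U_8, U_9.
  parents(U_11) \ {U_6} = {U_2, U_7}.
  U_13 also has parents U_1, U_2, U_5, U_8, U_10, U_11.
  parents(U_14) \ {U_6} = {U_3, U_5, U_9, U_13}.
  U_15's other parents are U_1, U_2, U_5, U_7, U_11, U_12, U_14.
MB(U_6) = {U_1, U_2, U_3, U_4, U_5, U_7, U_8, U_9, U_10, U_11, U_12, U_13, U_14, U_15}.
U_16 is neither a parent, child, nor co-parent of U_6, so it does not belong.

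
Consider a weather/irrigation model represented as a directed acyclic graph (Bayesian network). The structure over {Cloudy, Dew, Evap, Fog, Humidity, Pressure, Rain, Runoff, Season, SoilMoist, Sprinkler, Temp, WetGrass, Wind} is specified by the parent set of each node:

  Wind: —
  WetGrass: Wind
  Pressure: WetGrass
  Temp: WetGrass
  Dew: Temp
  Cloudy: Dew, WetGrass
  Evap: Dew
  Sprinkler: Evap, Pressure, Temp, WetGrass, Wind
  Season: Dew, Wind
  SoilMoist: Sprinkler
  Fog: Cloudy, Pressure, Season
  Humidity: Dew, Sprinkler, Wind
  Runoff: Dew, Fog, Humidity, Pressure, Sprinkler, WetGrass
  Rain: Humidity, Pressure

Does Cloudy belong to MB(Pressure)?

Yes

Cloudy is a co-parent of Pressure: both are parents of Fog.
So Cloudy ∈ MB(Pressure).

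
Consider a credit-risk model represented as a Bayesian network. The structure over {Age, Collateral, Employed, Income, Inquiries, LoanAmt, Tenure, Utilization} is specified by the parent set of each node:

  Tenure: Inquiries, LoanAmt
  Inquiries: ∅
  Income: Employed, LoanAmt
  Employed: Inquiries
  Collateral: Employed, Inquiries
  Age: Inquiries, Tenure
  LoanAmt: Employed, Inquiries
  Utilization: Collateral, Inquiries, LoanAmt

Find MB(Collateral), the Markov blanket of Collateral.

Collateral has child Utilization.
Collateral has parents Employed, Inquiries.
For each child, the remaining parents (spouses of Collateral):
  parents(Utilization) \ {Collateral} = {Inquiries, LoanAmt}.
Union: {Employed, Inquiries} ∪ {Utilization} ∪ {Inquiries, LoanAmt} = {Employed, Inquiries, LoanAmt, Utilization}.

{Employed, Inquiries, LoanAmt, Utilization}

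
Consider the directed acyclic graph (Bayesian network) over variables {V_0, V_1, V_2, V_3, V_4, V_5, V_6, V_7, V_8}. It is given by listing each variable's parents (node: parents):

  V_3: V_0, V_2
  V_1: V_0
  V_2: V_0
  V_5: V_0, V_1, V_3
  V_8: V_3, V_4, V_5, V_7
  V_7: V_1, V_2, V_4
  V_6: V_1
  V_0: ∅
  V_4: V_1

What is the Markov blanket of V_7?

{V_1, V_2, V_3, V_4, V_5, V_8}

By definition, MB(V_7) is built from V_7's parents, V_7's children, and the co-parents of V_7.
Pa(V_7) = {V_1, V_2, V_4}.
V_7 has child V_8.
Parents of each child, excluding V_7:
  parents(V_8) \ {V_7} = {V_3, V_4, V_5}.
So the Markov blanket of V_7 is {V_1, V_2, V_3, V_4, V_5, V_8}.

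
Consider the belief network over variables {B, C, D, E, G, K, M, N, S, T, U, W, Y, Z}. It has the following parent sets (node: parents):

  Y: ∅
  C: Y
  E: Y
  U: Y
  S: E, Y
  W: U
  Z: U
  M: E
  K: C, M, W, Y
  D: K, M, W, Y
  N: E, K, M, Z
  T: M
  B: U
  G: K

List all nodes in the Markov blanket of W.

{C, D, K, M, U, Y}

The Markov blanket of a node is its parents, its children, and the other parents of its children.
W's children: D, K.
Pa(W) = {U}.
Co-parents of W (other parents of its children):
  K also has parents C, M, Y.
  D's other parents are K, M, Y.
MB(W) = {C, D, K, M, U, Y}.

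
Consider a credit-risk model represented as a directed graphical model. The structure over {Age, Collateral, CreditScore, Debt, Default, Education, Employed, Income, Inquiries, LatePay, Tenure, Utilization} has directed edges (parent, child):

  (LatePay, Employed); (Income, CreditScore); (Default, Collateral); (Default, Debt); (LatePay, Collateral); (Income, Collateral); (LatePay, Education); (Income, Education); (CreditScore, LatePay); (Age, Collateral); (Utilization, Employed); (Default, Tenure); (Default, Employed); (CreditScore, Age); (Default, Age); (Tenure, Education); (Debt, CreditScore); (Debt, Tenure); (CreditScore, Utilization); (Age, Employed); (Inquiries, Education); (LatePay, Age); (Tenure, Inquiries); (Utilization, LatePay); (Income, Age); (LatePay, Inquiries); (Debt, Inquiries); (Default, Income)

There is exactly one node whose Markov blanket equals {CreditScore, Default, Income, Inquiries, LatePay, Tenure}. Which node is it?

The target node must have every member of {CreditScore, Default, Income, Inquiries, LatePay, Tenure} as a parent, child, or co-parent, and no others.
Parents of Debt: Default; children: CreditScore, Inquiries, Tenure; co-parents: Default, Income, LatePay, Tenure.
These exactly cover the given set, so the node is Debt.

Debt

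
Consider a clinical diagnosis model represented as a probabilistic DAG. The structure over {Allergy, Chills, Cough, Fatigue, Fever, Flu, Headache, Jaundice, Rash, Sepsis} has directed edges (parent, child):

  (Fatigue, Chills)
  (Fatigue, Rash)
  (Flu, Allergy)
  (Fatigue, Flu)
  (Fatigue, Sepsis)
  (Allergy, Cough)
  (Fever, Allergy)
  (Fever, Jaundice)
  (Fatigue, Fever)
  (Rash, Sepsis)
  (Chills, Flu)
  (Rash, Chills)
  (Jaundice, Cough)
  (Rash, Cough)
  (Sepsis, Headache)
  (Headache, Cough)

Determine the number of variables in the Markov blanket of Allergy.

By definition, MB(Allergy) is built from Allergy's parents, Allergy's children, and the co-parents of Allergy.
Pa(Allergy) = {Fever, Flu}.
Ch(Allergy) = {Cough}.
For each child, the remaining parents (spouses of Allergy):
  Cough: Headache, Jaundice, Rash
MB(Allergy) = {Cough, Fever, Flu, Headache, Jaundice, Rash}, which has 6 nodes.

6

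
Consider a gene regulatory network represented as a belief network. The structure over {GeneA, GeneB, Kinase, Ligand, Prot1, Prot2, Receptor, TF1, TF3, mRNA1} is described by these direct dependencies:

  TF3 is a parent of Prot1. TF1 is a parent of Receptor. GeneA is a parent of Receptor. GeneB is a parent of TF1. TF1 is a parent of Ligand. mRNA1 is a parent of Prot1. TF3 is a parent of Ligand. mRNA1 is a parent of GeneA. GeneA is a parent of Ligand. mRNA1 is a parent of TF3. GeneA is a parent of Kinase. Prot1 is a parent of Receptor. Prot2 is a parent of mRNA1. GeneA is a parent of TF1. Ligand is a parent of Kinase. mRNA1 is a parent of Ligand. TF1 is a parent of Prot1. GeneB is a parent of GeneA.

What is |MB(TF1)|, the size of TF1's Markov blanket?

7

By definition, MB(TF1) is built from TF1's parents, TF1's children, and the co-parents of TF1.
TF1's parents: GeneA, GeneB.
Ch(TF1) = {Ligand, Prot1, Receptor}.
For each child, the remaining parents (spouses of TF1):
  parents(Ligand) \ {TF1} = {GeneA, TF3, mRNA1}.
  parents(Prot1) \ {TF1} = {TF3, mRNA1}.
  Receptor's other parents are GeneA, Prot1.
MB(TF1) = {GeneA, GeneB, Ligand, Prot1, Receptor, TF3, mRNA1}, which has 7 nodes.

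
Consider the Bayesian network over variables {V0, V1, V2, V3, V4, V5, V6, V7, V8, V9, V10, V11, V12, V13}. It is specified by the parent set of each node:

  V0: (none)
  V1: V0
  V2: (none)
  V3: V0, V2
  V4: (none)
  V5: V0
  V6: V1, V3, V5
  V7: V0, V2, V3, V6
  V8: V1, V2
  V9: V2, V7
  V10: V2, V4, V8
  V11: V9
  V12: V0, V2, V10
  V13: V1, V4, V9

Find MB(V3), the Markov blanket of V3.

Recall MB(v) = parents ∪ children ∪ spouses, where spouses are the other parents of v's children.
V3's parents: V0, V2.
V3's children: V6, V7.
Other parents of V3's children:
  V6: V1, V5
  V7: V0, V2, V6
Union: {V0, V2} ∪ {V6, V7} ∪ {V0, V1, V2, V5, V6} = {V0, V1, V2, V5, V6, V7}.

{V0, V1, V2, V5, V6, V7}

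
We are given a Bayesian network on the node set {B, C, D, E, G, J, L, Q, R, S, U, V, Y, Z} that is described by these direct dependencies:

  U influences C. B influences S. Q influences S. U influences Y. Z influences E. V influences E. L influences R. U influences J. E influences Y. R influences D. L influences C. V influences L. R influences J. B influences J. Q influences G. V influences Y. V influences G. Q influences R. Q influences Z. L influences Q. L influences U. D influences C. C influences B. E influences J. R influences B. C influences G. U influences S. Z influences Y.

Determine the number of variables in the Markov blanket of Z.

5

A node's Markov blanket = Pa ∪ Ch ∪ (parents of Ch other than the node itself).
Pa(Z) = {Q}.
Children of Z: E, Y.
Parents of each child, excluding Z:
  parents(E) \ {Z} = {V}.
  Y also has parents E, U, V.
MB(Z) = {E, Q, U, V, Y}, which has 5 nodes.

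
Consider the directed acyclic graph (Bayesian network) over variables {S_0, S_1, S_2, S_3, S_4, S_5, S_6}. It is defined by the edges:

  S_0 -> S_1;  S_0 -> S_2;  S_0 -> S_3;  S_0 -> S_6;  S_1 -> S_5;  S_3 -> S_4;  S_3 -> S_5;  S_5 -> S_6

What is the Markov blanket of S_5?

The Markov blanket of a node is its parents, its children, and the other parents of its children.
S_5 has child S_6.
S_5's parents: S_1, S_3.
For each child, the remaining parents (spouses of S_5):
  parents(S_6) \ {S_5} = {S_0}.
So the Markov blanket of S_5 is {S_0, S_1, S_3, S_6}.

{S_0, S_1, S_3, S_6}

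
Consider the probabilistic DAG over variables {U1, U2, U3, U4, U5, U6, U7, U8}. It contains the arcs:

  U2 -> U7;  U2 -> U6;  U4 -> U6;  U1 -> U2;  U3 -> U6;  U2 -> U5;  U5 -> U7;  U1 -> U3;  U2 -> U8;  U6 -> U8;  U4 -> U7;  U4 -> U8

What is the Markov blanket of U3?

{U1, U2, U4, U6}

Parents of U3: U1.
U3 has child U6.
Other parents of U3's children:
  U6: U2, U4
Union: {U1} ∪ {U6} ∪ {U2, U4} = {U1, U2, U4, U6}.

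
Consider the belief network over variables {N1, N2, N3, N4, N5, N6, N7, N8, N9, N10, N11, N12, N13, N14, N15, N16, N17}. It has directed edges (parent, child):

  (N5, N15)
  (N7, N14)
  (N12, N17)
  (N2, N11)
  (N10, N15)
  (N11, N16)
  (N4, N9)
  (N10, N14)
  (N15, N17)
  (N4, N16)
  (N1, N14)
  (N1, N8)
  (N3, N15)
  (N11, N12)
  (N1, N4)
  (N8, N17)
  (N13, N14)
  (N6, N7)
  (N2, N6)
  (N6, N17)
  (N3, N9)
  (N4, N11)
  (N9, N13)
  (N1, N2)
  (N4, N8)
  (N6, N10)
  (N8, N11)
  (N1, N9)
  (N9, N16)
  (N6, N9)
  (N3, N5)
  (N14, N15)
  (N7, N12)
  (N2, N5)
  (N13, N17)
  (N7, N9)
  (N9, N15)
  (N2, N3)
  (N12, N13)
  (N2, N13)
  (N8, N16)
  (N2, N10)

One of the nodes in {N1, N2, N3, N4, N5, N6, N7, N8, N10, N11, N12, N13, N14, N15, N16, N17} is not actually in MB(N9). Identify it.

The Markov blanket of a node is its parents, its children, and the other parents of its children.
N9's parents: N1, N3, N4, N6, N7.
Ch(N9) = {N13, N15, N16}.
Other parents of N9's children:
  N13: N2, N12
  N15: N3, N5, N10, N14
  N16: N4, N8, N11
MB(N9) = {N1, N2, N3, N4, N5, N6, N7, N8, N10, N11, N12, N13, N14, N15, N16}.
N17 is neither a parent, child, nor co-parent of N9, so it does not belong.

N17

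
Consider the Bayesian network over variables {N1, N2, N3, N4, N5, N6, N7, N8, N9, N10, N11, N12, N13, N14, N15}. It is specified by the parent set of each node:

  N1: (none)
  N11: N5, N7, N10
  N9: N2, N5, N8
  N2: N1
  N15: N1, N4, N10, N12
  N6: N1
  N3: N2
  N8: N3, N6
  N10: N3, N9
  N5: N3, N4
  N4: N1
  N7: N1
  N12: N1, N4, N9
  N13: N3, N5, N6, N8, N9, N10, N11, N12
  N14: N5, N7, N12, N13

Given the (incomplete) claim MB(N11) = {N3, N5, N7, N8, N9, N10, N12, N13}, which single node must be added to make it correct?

N6

Parents of N11: N5, N7, N10.
Ch(N11) = {N13}.
Co-parents of N11 (other parents of its children):
  N13 also has parents N3, N5, N6, N8, N9, N10, N12.
MB(N11) = {N3, N5, N6, N7, N8, N9, N10, N12, N13}.
Comparing with the claimed set, N6 is missing.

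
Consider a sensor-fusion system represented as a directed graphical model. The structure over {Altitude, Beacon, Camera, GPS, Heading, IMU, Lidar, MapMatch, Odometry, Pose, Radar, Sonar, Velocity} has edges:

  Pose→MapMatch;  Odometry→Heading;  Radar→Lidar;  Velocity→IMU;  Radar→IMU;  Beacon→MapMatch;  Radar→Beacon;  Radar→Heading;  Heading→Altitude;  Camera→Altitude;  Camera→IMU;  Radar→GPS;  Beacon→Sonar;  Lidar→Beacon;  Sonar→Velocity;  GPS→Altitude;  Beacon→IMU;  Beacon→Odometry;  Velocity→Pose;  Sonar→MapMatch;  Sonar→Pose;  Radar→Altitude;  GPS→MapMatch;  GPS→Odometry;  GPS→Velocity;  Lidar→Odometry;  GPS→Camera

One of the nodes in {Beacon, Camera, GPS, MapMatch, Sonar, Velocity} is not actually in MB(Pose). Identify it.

Parents of Pose: Sonar, Velocity.
Children of Pose: MapMatch.
Parents of each child, excluding Pose:
  MapMatch: Beacon, GPS, Sonar
MB(Pose) = {Beacon, GPS, MapMatch, Sonar, Velocity}.
Camera is neither a parent, child, nor co-parent of Pose, so it does not belong.

Camera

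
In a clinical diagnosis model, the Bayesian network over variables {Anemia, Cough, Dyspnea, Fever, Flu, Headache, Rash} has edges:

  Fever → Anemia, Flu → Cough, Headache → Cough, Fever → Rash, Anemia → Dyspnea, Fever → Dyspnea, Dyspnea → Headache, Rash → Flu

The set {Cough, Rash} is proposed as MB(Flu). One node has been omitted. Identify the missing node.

Headache

A node's Markov blanket = Pa ∪ Ch ∪ (parents of Ch other than the node itself).
Flu has parent Rash.
Ch(Flu) = {Cough}.
Parents of each child, excluding Flu:
  Cough also has parent Headache.
MB(Flu) = {Cough, Headache, Rash}.
Comparing with the claimed set, Headache is missing.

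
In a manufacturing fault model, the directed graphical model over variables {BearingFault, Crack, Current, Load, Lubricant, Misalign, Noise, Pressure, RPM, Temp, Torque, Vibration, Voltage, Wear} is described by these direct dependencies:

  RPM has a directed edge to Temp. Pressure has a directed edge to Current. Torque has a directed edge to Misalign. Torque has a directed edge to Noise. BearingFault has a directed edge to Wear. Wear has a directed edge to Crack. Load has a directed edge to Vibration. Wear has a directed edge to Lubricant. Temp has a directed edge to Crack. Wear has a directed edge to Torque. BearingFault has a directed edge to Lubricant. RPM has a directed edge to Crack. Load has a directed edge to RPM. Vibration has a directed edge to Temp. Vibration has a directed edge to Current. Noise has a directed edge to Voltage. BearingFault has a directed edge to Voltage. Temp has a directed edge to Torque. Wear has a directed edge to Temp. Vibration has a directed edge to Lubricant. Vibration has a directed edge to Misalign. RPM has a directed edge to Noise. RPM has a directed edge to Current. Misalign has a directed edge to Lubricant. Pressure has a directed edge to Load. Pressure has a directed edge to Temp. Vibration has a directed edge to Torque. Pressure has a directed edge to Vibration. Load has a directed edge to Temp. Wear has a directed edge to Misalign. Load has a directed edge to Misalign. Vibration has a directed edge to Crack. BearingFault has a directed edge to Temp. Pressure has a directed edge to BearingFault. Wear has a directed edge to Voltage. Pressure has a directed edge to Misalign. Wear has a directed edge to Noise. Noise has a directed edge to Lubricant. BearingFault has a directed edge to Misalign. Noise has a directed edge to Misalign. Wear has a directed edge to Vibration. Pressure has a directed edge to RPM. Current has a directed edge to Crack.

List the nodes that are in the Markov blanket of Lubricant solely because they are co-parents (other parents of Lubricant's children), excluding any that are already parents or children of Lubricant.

Lubricant has no children, so it has no co-parents. The set is empty.

{}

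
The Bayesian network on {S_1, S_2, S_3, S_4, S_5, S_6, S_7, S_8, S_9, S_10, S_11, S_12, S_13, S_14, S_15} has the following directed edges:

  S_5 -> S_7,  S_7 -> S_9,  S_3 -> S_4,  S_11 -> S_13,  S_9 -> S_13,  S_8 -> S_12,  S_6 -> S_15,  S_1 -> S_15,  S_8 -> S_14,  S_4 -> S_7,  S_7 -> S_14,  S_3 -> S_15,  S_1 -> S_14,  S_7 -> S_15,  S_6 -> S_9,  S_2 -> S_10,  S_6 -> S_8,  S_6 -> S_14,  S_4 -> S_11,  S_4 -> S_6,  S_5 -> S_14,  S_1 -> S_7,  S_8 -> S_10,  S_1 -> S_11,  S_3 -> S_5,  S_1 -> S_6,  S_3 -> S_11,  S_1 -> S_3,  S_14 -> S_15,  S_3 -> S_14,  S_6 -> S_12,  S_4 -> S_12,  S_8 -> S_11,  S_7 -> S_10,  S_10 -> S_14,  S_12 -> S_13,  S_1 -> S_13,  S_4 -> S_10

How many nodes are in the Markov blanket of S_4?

The Markov blanket of a node is its parents, its children, and the other parents of its children.
Ch(S_4) = {S_6, S_7, S_10, S_11, S_12}.
Pa(S_4) = {S_3}.
Other parents of S_4's children:
  S_6: S_1
  S_7: S_1, S_5
  S_10: S_2, S_7, S_8
  S_11: S_1, S_3, S_8
  S_12: S_6, S_8
MB(S_4) = {S_1, S_2, S_3, S_5, S_6, S_7, S_8, S_10, S_11, S_12}, which has 10 nodes.

10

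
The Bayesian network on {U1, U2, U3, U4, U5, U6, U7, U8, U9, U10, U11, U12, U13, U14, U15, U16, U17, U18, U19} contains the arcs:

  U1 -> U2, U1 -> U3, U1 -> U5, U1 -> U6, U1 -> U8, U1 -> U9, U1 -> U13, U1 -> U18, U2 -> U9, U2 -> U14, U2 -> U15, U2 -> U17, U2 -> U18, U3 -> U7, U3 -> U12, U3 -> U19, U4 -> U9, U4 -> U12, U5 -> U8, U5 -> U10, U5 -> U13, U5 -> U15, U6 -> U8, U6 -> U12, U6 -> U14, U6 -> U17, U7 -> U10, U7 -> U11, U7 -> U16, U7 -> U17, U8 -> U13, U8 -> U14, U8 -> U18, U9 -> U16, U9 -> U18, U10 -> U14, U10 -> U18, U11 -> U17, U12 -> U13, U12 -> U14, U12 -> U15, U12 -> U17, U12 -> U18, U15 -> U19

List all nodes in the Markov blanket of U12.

{U1, U2, U3, U4, U5, U6, U7, U8, U9, U10, U11, U13, U14, U15, U17, U18}

U12's parents: U3, U4, U6.
Ch(U12) = {U13, U14, U15, U17, U18}.
Other parents of U12's children:
  U13's other parents are U1, U5, U8.
  parents(U14) \ {U12} = {U2, U6, U8, U10}.
  parents(U15) \ {U12} = {U2, U5}.
  parents(U17) \ {U12} = {U2, U6, U7, U11}.
  U18 also has parents U1, U2, U8, U9, U10.
Union: {U3, U4, U6} ∪ {U13, U14, U15, U17, U18} ∪ {U1, U2, U5, U6, U7, U8, U9, U10, U11} = {U1, U2, U3, U4, U5, U6, U7, U8, U9, U10, U11, U13, U14, U15, U17, U18}.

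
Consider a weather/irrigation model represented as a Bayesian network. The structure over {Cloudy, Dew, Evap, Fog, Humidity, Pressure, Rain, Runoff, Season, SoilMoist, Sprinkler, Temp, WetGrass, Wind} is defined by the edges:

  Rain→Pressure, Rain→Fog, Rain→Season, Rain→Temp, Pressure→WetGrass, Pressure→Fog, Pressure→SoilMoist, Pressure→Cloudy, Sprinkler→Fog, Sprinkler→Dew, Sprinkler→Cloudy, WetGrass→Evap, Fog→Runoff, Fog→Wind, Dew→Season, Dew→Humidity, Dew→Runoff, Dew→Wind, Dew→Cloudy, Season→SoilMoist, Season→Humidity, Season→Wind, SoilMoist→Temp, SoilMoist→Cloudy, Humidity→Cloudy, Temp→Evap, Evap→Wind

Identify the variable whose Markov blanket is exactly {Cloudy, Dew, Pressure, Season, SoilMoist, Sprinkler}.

Humidity

The target node must have every member of {Cloudy, Dew, Pressure, Season, SoilMoist, Sprinkler} as a parent, child, or co-parent, and no others.
Parents of Humidity: Dew, Season; children: Cloudy; co-parents: Dew, Pressure, SoilMoist, Sprinkler.
These exactly cover the given set, so the node is Humidity.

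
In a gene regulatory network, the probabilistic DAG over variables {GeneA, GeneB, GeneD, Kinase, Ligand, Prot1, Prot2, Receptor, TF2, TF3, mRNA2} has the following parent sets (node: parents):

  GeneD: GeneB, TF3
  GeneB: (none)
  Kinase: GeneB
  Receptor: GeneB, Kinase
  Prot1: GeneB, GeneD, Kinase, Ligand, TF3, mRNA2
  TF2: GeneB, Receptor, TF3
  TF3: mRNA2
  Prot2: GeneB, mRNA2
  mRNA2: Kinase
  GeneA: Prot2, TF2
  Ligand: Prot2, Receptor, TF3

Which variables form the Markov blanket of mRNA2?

mRNA2's parents: Kinase.
Children of mRNA2: Prot1, Prot2, TF3.
Parents of each child, excluding mRNA2:
  TF3: —
  Prot2: GeneB
  Prot1: GeneB, GeneD, Kinase, Ligand, TF3
Taking the union gives {GeneB, GeneD, Kinase, Ligand, Prot1, Prot2, TF3}.

{GeneB, GeneD, Kinase, Ligand, Prot1, Prot2, TF3}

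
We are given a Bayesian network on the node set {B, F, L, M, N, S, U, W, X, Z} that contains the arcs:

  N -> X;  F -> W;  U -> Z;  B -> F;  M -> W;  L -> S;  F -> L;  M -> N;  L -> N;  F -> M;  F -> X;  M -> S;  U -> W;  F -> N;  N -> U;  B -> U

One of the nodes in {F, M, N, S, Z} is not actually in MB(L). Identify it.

Z

The Markov blanket of a node is its parents, its children, and the other parents of its children.
Children of L: N, S.
Pa(L) = {F}.
Co-parents of L (other parents of its children):
  N also has parents F, M.
  parents(S) \ {L} = {M}.
MB(L) = {F, M, N, S}.
Z is neither a parent, child, nor co-parent of L, so it does not belong.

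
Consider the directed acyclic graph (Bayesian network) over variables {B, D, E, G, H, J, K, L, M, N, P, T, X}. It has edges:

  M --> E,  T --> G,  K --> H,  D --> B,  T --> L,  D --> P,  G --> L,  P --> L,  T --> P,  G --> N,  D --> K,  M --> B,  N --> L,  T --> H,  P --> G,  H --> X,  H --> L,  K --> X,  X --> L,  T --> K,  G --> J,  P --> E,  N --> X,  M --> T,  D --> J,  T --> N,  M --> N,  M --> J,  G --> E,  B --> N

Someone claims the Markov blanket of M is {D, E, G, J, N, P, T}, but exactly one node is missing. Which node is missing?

M has no parents.
Ch(M) = {B, E, J, N, T}.
Other parents of M's children:
  T has no other parent.
  parents(B) \ {M} = {D}.
  J's other parents are D, G.
  N's other parents are B, G, T.
  E's other parents are G, P.
MB(M) = {B, D, E, G, J, N, P, T}.
Comparing with the claimed set, B is missing.

B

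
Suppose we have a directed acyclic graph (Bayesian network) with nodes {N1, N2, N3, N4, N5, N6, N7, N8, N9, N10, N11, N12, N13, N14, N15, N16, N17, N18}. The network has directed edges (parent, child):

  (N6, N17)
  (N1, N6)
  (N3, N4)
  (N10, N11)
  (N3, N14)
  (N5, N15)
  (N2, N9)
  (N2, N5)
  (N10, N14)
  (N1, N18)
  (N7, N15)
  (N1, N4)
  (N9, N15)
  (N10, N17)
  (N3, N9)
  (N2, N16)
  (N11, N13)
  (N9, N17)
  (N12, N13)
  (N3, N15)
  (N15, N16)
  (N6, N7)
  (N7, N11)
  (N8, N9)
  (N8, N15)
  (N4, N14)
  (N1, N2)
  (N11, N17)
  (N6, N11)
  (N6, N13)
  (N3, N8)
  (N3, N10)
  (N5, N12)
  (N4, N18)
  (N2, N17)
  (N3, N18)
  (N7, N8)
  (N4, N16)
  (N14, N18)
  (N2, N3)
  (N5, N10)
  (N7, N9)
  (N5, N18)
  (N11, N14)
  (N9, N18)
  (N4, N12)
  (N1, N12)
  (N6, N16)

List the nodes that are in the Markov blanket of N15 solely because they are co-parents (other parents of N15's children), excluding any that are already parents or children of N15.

Children of N15: N16.
  N16 also has parents N2, N4, N6.
Excluding nodes already adjacent to N15 (N3, N5, N7, N8, N9, N16), the co-parent-only contribution is {N2, N4, N6}.

{N2, N4, N6}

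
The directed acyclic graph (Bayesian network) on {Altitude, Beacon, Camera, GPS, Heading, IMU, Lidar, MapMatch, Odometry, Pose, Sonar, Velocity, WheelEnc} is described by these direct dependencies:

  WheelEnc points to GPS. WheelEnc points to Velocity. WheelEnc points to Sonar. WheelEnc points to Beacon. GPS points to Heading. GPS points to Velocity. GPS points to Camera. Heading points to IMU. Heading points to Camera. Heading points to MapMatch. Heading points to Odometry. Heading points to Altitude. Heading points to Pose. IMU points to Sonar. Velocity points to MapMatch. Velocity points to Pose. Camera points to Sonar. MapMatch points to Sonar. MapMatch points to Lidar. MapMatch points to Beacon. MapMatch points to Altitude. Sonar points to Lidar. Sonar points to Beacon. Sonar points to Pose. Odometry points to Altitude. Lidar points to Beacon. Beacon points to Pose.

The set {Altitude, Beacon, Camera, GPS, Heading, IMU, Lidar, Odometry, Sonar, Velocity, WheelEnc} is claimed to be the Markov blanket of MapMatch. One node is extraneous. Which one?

Children of MapMatch: Altitude, Beacon, Lidar, Sonar.
MapMatch's parents: Heading, Velocity.
Other parents of MapMatch's children:
  Sonar's other parents are Camera, IMU, WheelEnc.
  Lidar's other parent is Sonar.
  parents(Beacon) \ {MapMatch} = {Lidar, Sonar, WheelEnc}.
  Altitude also has parents Heading, Odometry.
MB(MapMatch) = {Altitude, Beacon, Camera, Heading, IMU, Lidar, Odometry, Sonar, Velocity, WheelEnc}.
GPS is neither a parent, child, nor co-parent of MapMatch, so it does not belong.

GPS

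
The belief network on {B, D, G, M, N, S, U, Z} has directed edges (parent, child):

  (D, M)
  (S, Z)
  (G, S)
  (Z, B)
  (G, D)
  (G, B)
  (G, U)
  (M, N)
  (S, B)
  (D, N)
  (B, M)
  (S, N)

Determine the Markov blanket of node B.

A node's Markov blanket = Pa ∪ Ch ∪ (parents of Ch other than the node itself).
Pa(B) = {G, S, Z}.
Children of B: M.
Co-parents of B (other parents of its children):
  parents(M) \ {B} = {D}.
MB(B) = {D, G, M, S, Z}.

{D, G, M, S, Z}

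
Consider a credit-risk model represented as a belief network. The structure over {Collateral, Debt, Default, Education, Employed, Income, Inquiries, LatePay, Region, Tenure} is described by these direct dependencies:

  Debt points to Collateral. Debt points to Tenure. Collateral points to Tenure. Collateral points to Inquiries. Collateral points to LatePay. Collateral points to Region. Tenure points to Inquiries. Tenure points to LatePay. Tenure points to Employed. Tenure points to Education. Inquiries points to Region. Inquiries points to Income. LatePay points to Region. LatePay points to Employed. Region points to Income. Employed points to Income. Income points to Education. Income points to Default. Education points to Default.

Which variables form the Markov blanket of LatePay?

{Collateral, Employed, Inquiries, Region, Tenure}

LatePay's parents: Collateral, Tenure.
Ch(LatePay) = {Employed, Region}.
Co-parents of LatePay (other parents of its children):
  parents(Region) \ {LatePay} = {Collateral, Inquiries}.
  Employed's other parent is Tenure.
Taking the union gives {Collateral, Employed, Inquiries, Region, Tenure}.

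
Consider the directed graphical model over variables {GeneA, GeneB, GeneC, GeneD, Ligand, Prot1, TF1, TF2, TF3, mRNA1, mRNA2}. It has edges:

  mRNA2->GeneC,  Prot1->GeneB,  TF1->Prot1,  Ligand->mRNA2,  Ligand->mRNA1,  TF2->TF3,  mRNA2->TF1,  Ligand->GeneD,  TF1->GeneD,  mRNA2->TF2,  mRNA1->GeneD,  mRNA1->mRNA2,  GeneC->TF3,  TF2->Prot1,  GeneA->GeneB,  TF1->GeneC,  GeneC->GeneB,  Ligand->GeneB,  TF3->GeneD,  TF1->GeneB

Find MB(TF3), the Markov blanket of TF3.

A node's Markov blanket = Pa ∪ Ch ∪ (parents of Ch other than the node itself).
TF3's children: GeneD.
TF3 has parents GeneC, TF2.
Other parents of TF3's children:
  GeneD: Ligand, TF1, mRNA1
Union: {GeneC, TF2} ∪ {GeneD} ∪ {Ligand, TF1, mRNA1} = {GeneC, GeneD, Ligand, TF1, TF2, mRNA1}.

{GeneC, GeneD, Ligand, TF1, TF2, mRNA1}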